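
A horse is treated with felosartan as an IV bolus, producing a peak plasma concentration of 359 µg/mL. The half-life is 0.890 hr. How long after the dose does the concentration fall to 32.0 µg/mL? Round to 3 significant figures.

3.10 hours

k = ln 2 / 0.890 = 0.7788 hr⁻¹
C(t) = C₀ e^(−kt)  ⇒  t = ln(C₀/C) / k
t = ln(359/32.0) / 0.7788 = 2.418 / 0.7788 ≈ 3.10 hours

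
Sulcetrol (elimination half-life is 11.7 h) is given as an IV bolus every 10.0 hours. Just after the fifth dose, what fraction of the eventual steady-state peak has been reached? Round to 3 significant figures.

0.948

k = ln 2 / 11.7 = 0.05924 h⁻¹
f_n = 1 − e^(−nkτ) = 1 − e^(−5 × 0.05924 × 10.0) = 1 − e^(−2.962) = 1 − 0.05171 ≈ 0.948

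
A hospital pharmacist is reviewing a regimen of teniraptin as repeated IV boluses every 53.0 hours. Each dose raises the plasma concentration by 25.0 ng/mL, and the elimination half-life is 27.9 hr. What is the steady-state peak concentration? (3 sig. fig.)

34.2 ng/mL

k = ln 2 / 27.9 = 0.02484 hr⁻¹
Fraction remaining after one interval: e^(−kτ) = e^(−0.02484 × 53.0) = 0.2680
R = 1 / (1 − 0.2680) = 1.366
Css,max = 25.0 × 1.366 ≈ 34.2 ng/mL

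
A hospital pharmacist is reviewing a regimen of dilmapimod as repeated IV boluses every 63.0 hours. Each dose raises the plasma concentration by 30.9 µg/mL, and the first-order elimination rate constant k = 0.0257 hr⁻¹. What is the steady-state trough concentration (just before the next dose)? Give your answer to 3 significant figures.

Fraction remaining after one interval: e^(−kτ) = e^(−0.02570 × 63.0) = 0.1981
R = 1 / (1 − 0.1981) = 1.247
Css,max = 30.9 × 1.247 = 38.53 µg/mL
Css,min = Css,max × e^(−kτ) = 38.53 × 0.1981 ≈ 7.63 µg/mL

7.63 µg/mL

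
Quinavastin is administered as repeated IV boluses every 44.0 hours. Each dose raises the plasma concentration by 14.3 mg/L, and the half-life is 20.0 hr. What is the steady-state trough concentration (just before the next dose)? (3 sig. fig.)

3.98 mg/L

k = ln 2 / 20.0 = 0.03466 hr⁻¹
Fraction remaining after one interval: e^(−kτ) = e^(−0.03466 × 44.0) = 0.2176
R = 1 / (1 − 0.2176) = 1.278
Css,max = 14.3 × 1.278 = 18.28 mg/L
Css,min = Css,max × e^(−kτ) = 18.28 × 0.2176 ≈ 3.98 mg/L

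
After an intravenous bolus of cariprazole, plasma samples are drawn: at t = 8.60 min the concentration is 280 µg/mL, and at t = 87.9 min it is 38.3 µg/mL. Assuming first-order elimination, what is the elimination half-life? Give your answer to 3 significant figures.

k = ln(C₁/C₂) / (t₂ − t₁) = ln(280/38.3) / (87.9 − 8.60)
  = 1.989 / 79.30 = 0.02509 min⁻¹
t½ = ln 2 / k = ln 2 / 0.02509 ≈ 27.6 minutes

27.6 minutes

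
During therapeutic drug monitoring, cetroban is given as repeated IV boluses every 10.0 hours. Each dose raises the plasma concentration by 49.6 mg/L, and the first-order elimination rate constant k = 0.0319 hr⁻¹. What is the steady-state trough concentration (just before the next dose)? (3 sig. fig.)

132 mg/L

Fraction remaining after one interval: e^(−kτ) = e^(−0.03190 × 10.0) = 0.7269
R = 1 / (1 − 0.7269) = 3.661
Css,max = 49.6 × 3.661 = 181.6 mg/L
Css,min = Css,max × e^(−kτ) = 181.6 × 0.7269 ≈ 132 mg/L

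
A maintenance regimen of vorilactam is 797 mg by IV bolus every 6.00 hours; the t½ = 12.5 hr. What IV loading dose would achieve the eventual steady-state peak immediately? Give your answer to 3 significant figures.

2820 mg

k = ln 2 / 12.5 = 0.05545 hr⁻¹
Accumulation ratio R = 1 / (1 − e^(−kτ)) = 1 / (1 − e^(−0.05545×6.00)) = 1 / (1 − 0.7170) = 3.533
Loading dose = maintenance dose × R = 797 × 3.533 ≈ 2820 mg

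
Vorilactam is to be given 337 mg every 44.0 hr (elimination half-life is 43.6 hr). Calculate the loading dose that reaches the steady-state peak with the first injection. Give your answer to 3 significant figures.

670 mg

k = ln 2 / 43.6 = 0.01590 hr⁻¹
Accumulation ratio R = 1 / (1 − e^(−kτ)) = 1 / (1 − e^(−0.01590×44.0)) = 1 / (1 − 0.4968) = 1.987
Loading dose = maintenance dose × R = 337 × 1.987 ≈ 670 mg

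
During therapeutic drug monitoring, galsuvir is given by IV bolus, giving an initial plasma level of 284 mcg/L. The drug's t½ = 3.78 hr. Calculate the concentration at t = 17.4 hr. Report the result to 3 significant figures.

11.7 mcg/L

k = ln 2 / 3.78 = 0.1834 hr⁻¹
C(t) = C₀ e^(−kt) = 284 × e^(−0.1834 × 17.4) = 284 × e^(−3.191) = 284 × 0.04114 ≈ 11.7 mcg/L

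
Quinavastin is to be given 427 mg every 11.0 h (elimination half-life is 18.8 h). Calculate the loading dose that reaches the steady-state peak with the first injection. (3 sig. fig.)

k = ln 2 / 18.8 = 0.03687 h⁻¹
Accumulation ratio R = 1 / (1 − e^(−kτ)) = 1 / (1 − e^(−0.03687×11.0)) = 1 / (1 − 0.6666) = 2.999
Loading dose = maintenance dose × R = 427 × 2.999 ≈ 1280 mg

1280 mg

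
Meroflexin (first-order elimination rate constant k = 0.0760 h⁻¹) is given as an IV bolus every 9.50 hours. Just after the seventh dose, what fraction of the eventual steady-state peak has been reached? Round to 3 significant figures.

f_n = 1 − e^(−nkτ) = 1 − e^(−7 × 0.07600 × 9.50) = 1 − e^(−5.054) = 1 − 0.006384 ≈ 0.994

0.994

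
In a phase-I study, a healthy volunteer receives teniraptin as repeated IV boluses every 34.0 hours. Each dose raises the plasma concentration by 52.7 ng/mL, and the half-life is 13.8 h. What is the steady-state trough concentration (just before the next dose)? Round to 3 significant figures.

k = ln 2 / 13.8 = 0.05023 h⁻¹
Fraction remaining after one interval: e^(−kτ) = e^(−0.05023 × 34.0) = 0.1813
R = 1 / (1 − 0.1813) = 1.221
Css,max = 52.7 × 1.221 = 64.37 ng/mL
Css,min = Css,max × e^(−kτ) = 64.37 × 0.1813 ≈ 11.7 ng/mL

11.7 ng/mL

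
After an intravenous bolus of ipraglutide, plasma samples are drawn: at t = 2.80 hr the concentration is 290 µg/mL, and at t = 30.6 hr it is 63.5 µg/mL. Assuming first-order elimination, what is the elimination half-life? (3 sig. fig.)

12.7 hours

k = ln(C₁/C₂) / (t₂ − t₁) = ln(290/63.5) / (30.6 − 2.80)
  = 1.519 / 27.80 = 0.05463 hr⁻¹
t½ = ln 2 / k = ln 2 / 0.05463 ≈ 12.7 hours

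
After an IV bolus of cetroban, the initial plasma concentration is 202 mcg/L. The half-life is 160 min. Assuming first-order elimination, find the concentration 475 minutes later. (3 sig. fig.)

25.8 mcg/L

k = ln 2 / 160 = 0.004332 min⁻¹
C(t) = C₀ e^(−kt) = 202 × e^(−0.004332 × 475) = 202 × e^(−2.058) = 202 × 0.1277 ≈ 25.8 mcg/L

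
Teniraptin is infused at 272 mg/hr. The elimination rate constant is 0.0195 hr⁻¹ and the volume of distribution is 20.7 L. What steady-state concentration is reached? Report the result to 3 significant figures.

CL = k · V = 0.0195 × 20.7 = 0.4037 L/hr
Css = rate / CL = 272 / 0.4037 ≈ 674 mg/L

674 mg/L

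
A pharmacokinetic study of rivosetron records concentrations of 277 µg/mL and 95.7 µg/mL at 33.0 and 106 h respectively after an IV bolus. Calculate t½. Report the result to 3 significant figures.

k = ln(C₁/C₂) / (t₂ − t₁) = ln(277/95.7) / (106 − 33.0)
  = 1.063 / 73.00 = 0.01456 h⁻¹
t½ = ln 2 / k = ln 2 / 0.01456 ≈ 47.6 hours

47.6 hours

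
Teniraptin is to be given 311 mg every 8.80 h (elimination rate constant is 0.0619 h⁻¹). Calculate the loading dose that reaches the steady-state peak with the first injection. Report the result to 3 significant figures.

Accumulation ratio R = 1 / (1 − e^(−kτ)) = 1 / (1 − e^(−0.06190×8.80)) = 1 / (1 − 0.5800) = 2.381
Loading dose = maintenance dose × R = 311 × 2.381 ≈ 740 mg

740 mg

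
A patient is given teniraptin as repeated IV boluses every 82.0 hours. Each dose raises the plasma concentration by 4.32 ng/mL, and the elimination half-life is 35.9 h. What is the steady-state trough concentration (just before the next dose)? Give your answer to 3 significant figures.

1.12 ng/mL

k = ln 2 / 35.9 = 0.01931 h⁻¹
Fraction remaining after one interval: e^(−kτ) = e^(−0.01931 × 82.0) = 0.2053
R = 1 / (1 − 0.2053) = 1.258
Css,max = 4.32 × 1.258 = 5.436 ng/mL
Css,min = Css,max × e^(−kτ) = 5.436 × 0.2053 ≈ 1.12 ng/mL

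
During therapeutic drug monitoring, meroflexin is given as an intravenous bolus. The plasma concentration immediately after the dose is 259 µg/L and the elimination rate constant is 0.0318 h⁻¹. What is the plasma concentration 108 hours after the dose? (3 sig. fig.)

8.35 µg/L

C(t) = C₀ e^(−kt) = 259 × e^(−0.03180 × 108) = 259 × e^(−3.434) = 259 × 0.03224 ≈ 8.35 µg/L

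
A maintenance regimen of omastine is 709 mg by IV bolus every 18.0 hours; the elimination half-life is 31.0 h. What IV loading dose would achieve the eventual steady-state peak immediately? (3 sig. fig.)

2140 mg

k = ln 2 / 31.0 = 0.02236 h⁻¹
Accumulation ratio R = 1 / (1 − e^(−kτ)) = 1 / (1 − e^(−0.02236×18.0)) = 1 / (1 − 0.6687) = 3.018
Loading dose = maintenance dose × R = 709 × 3.018 ≈ 2140 mg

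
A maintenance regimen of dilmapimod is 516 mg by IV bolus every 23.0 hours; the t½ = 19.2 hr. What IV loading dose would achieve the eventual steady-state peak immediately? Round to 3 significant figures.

915 mg

k = ln 2 / 19.2 = 0.03610 hr⁻¹
Accumulation ratio R = 1 / (1 − e^(−kτ)) = 1 / (1 − e^(−0.03610×23.0)) = 1 / (1 − 0.4359) = 1.773
Loading dose = maintenance dose × R = 516 × 1.773 ≈ 915 mg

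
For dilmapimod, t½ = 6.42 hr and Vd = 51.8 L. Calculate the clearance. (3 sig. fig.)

k = ln 2 / t½ = ln 2 / 6.42 = 0.1080 hr⁻¹
CL = k · V = 0.1080 × 51.8 ≈ 5.59 L/hr

5.59 L/hr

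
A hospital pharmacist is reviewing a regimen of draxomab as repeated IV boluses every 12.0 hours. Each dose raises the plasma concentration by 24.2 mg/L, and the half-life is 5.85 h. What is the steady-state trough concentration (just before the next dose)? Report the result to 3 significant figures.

7.70 mg/L

k = ln 2 / 5.85 = 0.1185 h⁻¹
Fraction remaining after one interval: e^(−kτ) = e^(−0.1185 × 12.0) = 0.2413
R = 1 / (1 − 0.2413) = 1.318
Css,max = 24.2 × 1.318 = 31.90 mg/L
Css,min = Css,max × e^(−kτ) = 31.90 × 0.2413 ≈ 7.70 mg/L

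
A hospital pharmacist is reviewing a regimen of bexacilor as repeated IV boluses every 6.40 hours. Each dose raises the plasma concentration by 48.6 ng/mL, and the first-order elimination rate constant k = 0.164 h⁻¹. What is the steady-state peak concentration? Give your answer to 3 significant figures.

Fraction remaining after one interval: e^(−kτ) = e^(−0.1640 × 6.40) = 0.3501
R = 1 / (1 − 0.3501) = 1.539
Css,max = 48.6 × 1.539 ≈ 74.8 ng/mL

74.8 ng/mL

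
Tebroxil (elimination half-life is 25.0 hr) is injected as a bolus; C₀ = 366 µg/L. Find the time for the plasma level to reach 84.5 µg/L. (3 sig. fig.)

k = ln 2 / 25.0 = 0.02773 hr⁻¹
C(t) = C₀ e^(−kt)  ⇒  t = ln(C₀/C) / k
t = ln(366/84.5) / 0.02773 = 1.466 / 0.02773 ≈ 52.9 hours

52.9 hours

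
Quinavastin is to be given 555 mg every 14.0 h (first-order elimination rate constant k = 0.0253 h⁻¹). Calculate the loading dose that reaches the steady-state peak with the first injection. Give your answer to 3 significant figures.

1860 mg

Accumulation ratio R = 1 / (1 − e^(−kτ)) = 1 / (1 − e^(−0.02530×14.0)) = 1 / (1 − 0.7017) = 3.353
Loading dose = maintenance dose × R = 555 × 3.353 ≈ 1860 mg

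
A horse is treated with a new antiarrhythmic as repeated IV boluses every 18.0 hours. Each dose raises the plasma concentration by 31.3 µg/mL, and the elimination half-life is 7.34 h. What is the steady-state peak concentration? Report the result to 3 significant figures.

k = ln 2 / 7.34 = 0.09443 h⁻¹
Fraction remaining after one interval: e^(−kτ) = e^(−0.09443 × 18.0) = 0.1827
R = 1 / (1 − 0.1827) = 1.224
Css,max = 31.3 × 1.224 ≈ 38.3 µg/mL

38.3 µg/mL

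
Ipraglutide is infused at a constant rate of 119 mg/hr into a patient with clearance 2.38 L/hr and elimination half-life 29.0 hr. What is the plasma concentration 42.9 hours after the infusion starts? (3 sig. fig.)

32.1 mg/L

Css = rate / CL = 119 / 2.38 = 50.00 mg/L
k = ln 2 / 29.0 = 0.02390 hr⁻¹
C(t) = Css (1 − e^(−kt)) = 50.00 × (1 − e^(−1.025)) = 50.00 × 0.6413 ≈ 32.1 mg/L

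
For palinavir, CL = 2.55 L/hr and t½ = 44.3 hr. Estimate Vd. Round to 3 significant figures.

k = ln 2 / t½ = ln 2 / 44.3 = 0.01565 hr⁻¹
V = CL / k = 2.55 / 0.01565 ≈ 163 L

163 L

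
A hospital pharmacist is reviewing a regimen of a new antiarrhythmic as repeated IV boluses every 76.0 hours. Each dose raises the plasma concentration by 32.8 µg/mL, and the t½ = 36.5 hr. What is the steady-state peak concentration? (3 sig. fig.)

k = ln 2 / 36.5 = 0.01899 hr⁻¹
Fraction remaining after one interval: e^(−kτ) = e^(−0.01899 × 76.0) = 0.2362
R = 1 / (1 − 0.2362) = 1.309
Css,max = 32.8 × 1.309 ≈ 42.9 µg/mL

42.9 µg/mL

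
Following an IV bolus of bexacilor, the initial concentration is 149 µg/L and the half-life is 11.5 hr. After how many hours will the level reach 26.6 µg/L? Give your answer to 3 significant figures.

k = ln 2 / 11.5 = 0.06027 hr⁻¹
C(t) = C₀ e^(−kt)  ⇒  t = ln(C₀/C) / k
t = ln(149/26.6) / 0.06027 = 1.723 / 0.06027 ≈ 28.6 hours

28.6 hours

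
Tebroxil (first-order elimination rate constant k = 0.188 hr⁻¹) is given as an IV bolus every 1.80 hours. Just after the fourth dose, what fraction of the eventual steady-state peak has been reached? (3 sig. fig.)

0.742

f_n = 1 − e^(−nkτ) = 1 − e^(−4 × 0.1880 × 1.80) = 1 − e^(−1.354) = 1 − 0.2583 ≈ 0.742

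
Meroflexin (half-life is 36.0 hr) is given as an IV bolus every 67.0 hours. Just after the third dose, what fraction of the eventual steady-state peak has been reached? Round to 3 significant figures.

k = ln 2 / 36.0 = 0.01925 hr⁻¹
f_n = 1 − e^(−nkτ) = 1 − e^(−3 × 0.01925 × 67.0) = 1 − e^(−3.870) = 1 − 0.02086 ≈ 0.979

0.979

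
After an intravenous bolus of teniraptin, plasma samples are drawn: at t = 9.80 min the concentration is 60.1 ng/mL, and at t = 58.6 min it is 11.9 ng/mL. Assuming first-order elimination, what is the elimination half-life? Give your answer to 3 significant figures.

20.9 minutes

k = ln(C₁/C₂) / (t₂ − t₁) = ln(60.1/11.9) / (58.6 − 9.80)
  = 1.619 / 48.80 = 0.03319 min⁻¹
t½ = ln 2 / k = ln 2 / 0.03319 ≈ 20.9 minutes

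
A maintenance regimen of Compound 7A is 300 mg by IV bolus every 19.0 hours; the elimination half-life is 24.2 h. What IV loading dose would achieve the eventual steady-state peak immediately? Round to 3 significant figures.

715 mg

k = ln 2 / 24.2 = 0.02864 h⁻¹
Accumulation ratio R = 1 / (1 − e^(−kτ)) = 1 / (1 − e^(−0.02864×19.0)) = 1 / (1 − 0.5803) = 2.383
Loading dose = maintenance dose × R = 300 × 2.383 ≈ 715 mg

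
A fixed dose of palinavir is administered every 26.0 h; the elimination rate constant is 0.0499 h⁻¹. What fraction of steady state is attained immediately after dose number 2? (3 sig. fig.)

0.925

f_n = 1 − e^(−nkτ) = 1 − e^(−2 × 0.04990 × 26.0) = 1 − e^(−2.595) = 1 − 0.07466 ≈ 0.925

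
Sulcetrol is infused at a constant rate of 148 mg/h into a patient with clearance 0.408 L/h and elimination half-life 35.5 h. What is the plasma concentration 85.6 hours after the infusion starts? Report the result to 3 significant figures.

Css = rate / CL = 148 / 0.408 = 362.7 µg/mL
k = ln 2 / 35.5 = 0.01953 h⁻¹
C(t) = Css (1 − e^(−kt)) = 362.7 × (1 − e^(−1.671)) = 362.7 × 0.8120 ≈ 295 µg/mL

295 µg/mL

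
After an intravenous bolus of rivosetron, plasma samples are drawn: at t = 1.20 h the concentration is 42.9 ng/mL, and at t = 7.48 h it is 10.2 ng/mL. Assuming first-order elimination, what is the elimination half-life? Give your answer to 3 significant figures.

k = ln(C₁/C₂) / (t₂ − t₁) = ln(42.9/10.2) / (7.48 − 1.20)
  = 1.436 / 6.280 = 0.2287 h⁻¹
t½ = ln 2 / k = ln 2 / 0.2287 ≈ 3.03 hours

3.03 hours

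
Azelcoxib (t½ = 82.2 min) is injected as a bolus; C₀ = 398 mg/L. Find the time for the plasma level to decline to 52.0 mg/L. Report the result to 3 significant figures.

k = ln 2 / 82.2 = 0.008432 min⁻¹
C(t) = C₀ e^(−kt)  ⇒  t = ln(C₀/C) / k
t = ln(398/52.0) / 0.008432 = 2.035 / 0.008432 ≈ 241 minutes

241 minutes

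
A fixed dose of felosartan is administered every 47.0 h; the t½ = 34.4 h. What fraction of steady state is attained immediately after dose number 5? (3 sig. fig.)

k = ln 2 / 34.4 = 0.02015 h⁻¹
f_n = 1 − e^(−nkτ) = 1 − e^(−5 × 0.02015 × 47.0) = 1 − e^(−4.735) = 1 − 0.008781 ≈ 0.991

0.991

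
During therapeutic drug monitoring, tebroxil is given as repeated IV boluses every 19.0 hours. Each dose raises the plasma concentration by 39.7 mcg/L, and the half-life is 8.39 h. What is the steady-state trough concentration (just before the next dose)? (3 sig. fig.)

10.4 mcg/L

k = ln 2 / 8.39 = 0.08262 h⁻¹
Fraction remaining after one interval: e^(−kτ) = e^(−0.08262 × 19.0) = 0.2081
R = 1 / (1 − 0.2081) = 1.263
Css,max = 39.7 × 1.263 = 50.13 mcg/L
Css,min = Css,max × e^(−kτ) = 50.13 × 0.2081 ≈ 10.4 mcg/L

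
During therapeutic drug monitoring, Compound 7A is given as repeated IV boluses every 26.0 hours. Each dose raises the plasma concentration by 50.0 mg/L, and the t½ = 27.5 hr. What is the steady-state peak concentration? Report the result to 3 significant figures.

k = ln 2 / 27.5 = 0.02521 hr⁻¹
Fraction remaining after one interval: e^(−kτ) = e^(−0.02521 × 26.0) = 0.5193
R = 1 / (1 − 0.5193) = 2.080
Css,max = 50.0 × 2.080 ≈ 104 mg/L

104 mg/L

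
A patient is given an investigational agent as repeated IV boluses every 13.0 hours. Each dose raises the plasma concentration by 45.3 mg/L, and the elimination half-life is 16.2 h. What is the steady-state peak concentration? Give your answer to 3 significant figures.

106 mg/L

k = ln 2 / 16.2 = 0.04279 h⁻¹
Fraction remaining after one interval: e^(−kτ) = e^(−0.04279 × 13.0) = 0.5734
R = 1 / (1 − 0.5734) = 2.344
Css,max = 45.3 × 2.344 ≈ 106 mg/L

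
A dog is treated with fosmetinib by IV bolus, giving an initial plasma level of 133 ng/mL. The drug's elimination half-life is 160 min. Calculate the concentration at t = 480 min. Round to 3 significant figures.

k = ln 2 / 160 = 0.004332 min⁻¹
480 min is 3.000 half-lives, so C = 133 × (1/2)^3.000 = 133 × 0.1250 ≈ 16.6 ng/mL

16.6 ng/mL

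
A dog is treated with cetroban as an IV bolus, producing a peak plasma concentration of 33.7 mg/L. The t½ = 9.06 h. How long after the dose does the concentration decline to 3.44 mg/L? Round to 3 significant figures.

k = ln 2 / 9.06 = 0.07651 h⁻¹
C(t) = C₀ e^(−kt)  ⇒  t = ln(C₀/C) / k
t = ln(33.7/3.44) / 0.07651 = 2.282 / 0.07651 ≈ 29.8 hours

29.8 hours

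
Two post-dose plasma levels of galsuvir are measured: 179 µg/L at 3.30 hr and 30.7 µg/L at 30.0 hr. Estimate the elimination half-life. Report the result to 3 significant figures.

k = ln(C₁/C₂) / (t₂ − t₁) = ln(179/30.7) / (30.0 − 3.30)
  = 1.763 / 26.70 = 0.06603 hr⁻¹
t½ = ln 2 / k = ln 2 / 0.06603 ≈ 10.5 hours

10.5 hours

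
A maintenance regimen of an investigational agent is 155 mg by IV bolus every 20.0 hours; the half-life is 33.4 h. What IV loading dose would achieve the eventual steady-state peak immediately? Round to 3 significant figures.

k = ln 2 / 33.4 = 0.02075 h⁻¹
Accumulation ratio R = 1 / (1 − e^(−kτ)) = 1 / (1 − e^(−0.02075×20.0)) = 1 / (1 − 0.6603) = 2.944
Loading dose = maintenance dose × R = 155 × 2.944 ≈ 456 mg

456 mg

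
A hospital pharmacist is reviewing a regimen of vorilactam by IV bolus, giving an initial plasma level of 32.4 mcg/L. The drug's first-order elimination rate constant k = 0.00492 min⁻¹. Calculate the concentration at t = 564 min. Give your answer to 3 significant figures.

C(t) = C₀ e^(−kt) = 32.4 × e^(−0.004920 × 564) = 32.4 × e^(−2.775) = 32.4 × 0.06236 ≈ 2.02 mcg/L

2.02 mcg/L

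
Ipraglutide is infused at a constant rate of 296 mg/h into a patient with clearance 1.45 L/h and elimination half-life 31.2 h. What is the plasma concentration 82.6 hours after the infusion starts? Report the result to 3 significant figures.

172 mg/L

Css = rate / CL = 296 / 1.45 = 204.1 mg/L
k = ln 2 / 31.2 = 0.02222 h⁻¹
C(t) = Css (1 − e^(−kt)) = 204.1 × (1 − e^(−1.835)) = 204.1 × 0.8404 ≈ 172 mg/L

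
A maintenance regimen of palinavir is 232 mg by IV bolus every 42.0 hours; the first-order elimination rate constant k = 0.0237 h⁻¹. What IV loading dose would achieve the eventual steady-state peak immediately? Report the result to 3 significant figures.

368 mg

Accumulation ratio R = 1 / (1 − e^(−kτ)) = 1 / (1 − e^(−0.02370×42.0)) = 1 / (1 − 0.3696) = 1.586
Loading dose = maintenance dose × R = 232 × 1.586 ≈ 368 mg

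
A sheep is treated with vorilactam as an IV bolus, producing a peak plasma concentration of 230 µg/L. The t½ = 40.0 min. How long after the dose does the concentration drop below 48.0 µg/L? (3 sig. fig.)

90.4 minutes

k = ln 2 / 40.0 = 0.01733 min⁻¹
C(t) = C₀ e^(−kt)  ⇒  t = ln(C₀/C) / k
t = ln(230/48.0) / 0.01733 = 1.567 / 0.01733 ≈ 90.4 minutes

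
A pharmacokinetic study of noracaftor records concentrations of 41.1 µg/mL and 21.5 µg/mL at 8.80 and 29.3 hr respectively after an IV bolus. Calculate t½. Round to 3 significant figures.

21.9 hours

k = ln(C₁/C₂) / (t₂ − t₁) = ln(41.1/21.5) / (29.3 − 8.80)
  = 0.6480 / 20.50 = 0.03161 hr⁻¹
t½ = ln 2 / k = ln 2 / 0.03161 ≈ 21.9 hours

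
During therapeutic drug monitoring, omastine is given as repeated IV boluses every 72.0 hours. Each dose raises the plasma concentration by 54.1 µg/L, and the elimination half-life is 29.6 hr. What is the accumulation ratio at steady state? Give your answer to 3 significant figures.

1.23

k = ln 2 / 29.6 = 0.02342 hr⁻¹
Fraction remaining after one interval: e^(−kτ) = e^(−0.02342 × 72.0) = 0.1853
R = 1 / (1 − 0.1853) = 1 / 0.8147 ≈ 1.23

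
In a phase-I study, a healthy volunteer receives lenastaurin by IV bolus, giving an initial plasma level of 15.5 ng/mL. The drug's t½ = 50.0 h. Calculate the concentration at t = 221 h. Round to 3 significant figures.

0.724 ng/mL

k = ln 2 / 50.0 = 0.01386 h⁻¹
C(t) = C₀ e^(−kt) = 15.5 × e^(−0.01386 × 221) = 15.5 × e^(−3.064) = 15.5 × 0.04671 ≈ 0.724 ng/mL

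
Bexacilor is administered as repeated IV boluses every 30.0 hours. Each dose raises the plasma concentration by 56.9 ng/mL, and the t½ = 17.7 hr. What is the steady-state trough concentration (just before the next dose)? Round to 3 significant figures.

k = ln 2 / 17.7 = 0.03916 hr⁻¹
Fraction remaining after one interval: e^(−kτ) = e^(−0.03916 × 30.0) = 0.3089
R = 1 / (1 − 0.3089) = 1.447
Css,max = 56.9 × 1.447 = 82.33 ng/mL
Css,min = Css,max × e^(−kτ) = 82.33 × 0.3089 ≈ 25.4 ng/mL

25.4 ng/mL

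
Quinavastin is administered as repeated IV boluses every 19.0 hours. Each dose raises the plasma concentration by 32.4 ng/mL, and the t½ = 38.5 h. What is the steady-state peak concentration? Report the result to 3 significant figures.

112 ng/mL

k = ln 2 / 38.5 = 0.01800 h⁻¹
Fraction remaining after one interval: e^(−kτ) = e^(−0.01800 × 19.0) = 0.7103
R = 1 / (1 − 0.7103) = 3.452
Css,max = 32.4 × 3.452 ≈ 112 ng/mL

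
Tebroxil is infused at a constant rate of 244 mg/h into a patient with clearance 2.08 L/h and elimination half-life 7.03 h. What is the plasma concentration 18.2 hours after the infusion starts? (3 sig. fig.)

Css = rate / CL = 244 / 2.08 = 117.3 µg/mL
k = ln 2 / 7.03 = 0.09860 h⁻¹
C(t) = Css (1 − e^(−kt)) = 117.3 × (1 − e^(−1.794)) = 117.3 × 0.8338 ≈ 97.8 µg/mL

97.8 µg/mL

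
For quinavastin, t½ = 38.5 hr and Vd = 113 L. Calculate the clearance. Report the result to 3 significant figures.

2.03 L/hr

k = ln 2 / t½ = ln 2 / 38.5 = 0.01800 hr⁻¹
CL = k · V = 0.01800 × 113 ≈ 2.03 L/hr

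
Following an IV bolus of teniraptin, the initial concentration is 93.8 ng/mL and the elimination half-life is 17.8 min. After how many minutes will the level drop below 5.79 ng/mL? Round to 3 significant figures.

71.5 minutes

k = ln 2 / 17.8 = 0.03894 min⁻¹
C(t) = C₀ e^(−kt)  ⇒  t = ln(C₀/C) / k
t = ln(93.8/5.79) / 0.03894 = 2.785 / 0.03894 ≈ 71.5 minutes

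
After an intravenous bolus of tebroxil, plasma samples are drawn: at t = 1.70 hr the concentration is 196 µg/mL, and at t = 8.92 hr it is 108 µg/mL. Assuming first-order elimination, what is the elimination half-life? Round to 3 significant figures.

8.40 hours

k = ln(C₁/C₂) / (t₂ − t₁) = ln(196/108) / (8.92 − 1.70)
  = 0.5960 / 7.220 = 0.08255 hr⁻¹
t½ = ln 2 / k = ln 2 / 0.08255 ≈ 8.40 hours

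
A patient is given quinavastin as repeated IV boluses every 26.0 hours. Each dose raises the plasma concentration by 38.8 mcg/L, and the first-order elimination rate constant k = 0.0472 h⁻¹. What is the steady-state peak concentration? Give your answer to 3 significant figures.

Fraction remaining after one interval: e^(−kτ) = e^(−0.04720 × 26.0) = 0.2931
R = 1 / (1 − 0.2931) = 1.415
Css,max = 38.8 × 1.415 ≈ 54.9 mcg/L

54.9 mcg/L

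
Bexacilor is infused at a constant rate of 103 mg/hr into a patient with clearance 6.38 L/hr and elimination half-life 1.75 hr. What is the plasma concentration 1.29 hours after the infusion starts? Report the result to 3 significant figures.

Css = rate / CL = 103 / 6.38 = 16.14 mg/L
k = ln 2 / 1.75 = 0.3961 hr⁻¹
C(t) = Css (1 − e^(−kt)) = 16.14 × (1 − e^(−0.5109)) = 16.14 × 0.4001 ≈ 6.46 mg/L

6.46 mg/L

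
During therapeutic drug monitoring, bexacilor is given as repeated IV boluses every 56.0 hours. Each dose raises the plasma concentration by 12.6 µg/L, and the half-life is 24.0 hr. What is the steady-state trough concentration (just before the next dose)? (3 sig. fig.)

k = ln 2 / 24.0 = 0.02888 hr⁻¹
Fraction remaining after one interval: e^(−kτ) = e^(−0.02888 × 56.0) = 0.1984
R = 1 / (1 − 0.1984) = 1.248
Css,max = 12.6 × 1.248 = 15.72 µg/L
Css,min = Css,max × e^(−kτ) = 15.72 × 0.1984 ≈ 3.12 µg/L

3.12 µg/L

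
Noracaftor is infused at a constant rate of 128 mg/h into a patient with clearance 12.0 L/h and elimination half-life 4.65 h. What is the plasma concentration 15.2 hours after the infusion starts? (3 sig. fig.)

Css = rate / CL = 128 / 12.0 = 10.67 µg/mL
k = ln 2 / 4.65 = 0.1491 h⁻¹
C(t) = Css (1 − e^(−kt)) = 10.67 × (1 − e^(−2.266)) = 10.67 × 0.8963 ≈ 9.56 µg/mL

9.56 µg/mL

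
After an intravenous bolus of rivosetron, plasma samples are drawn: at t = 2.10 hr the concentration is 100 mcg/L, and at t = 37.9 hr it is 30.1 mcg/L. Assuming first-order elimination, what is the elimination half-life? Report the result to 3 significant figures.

20.7 hours

k = ln(C₁/C₂) / (t₂ − t₁) = ln(100/30.1) / (37.9 − 2.10)
  = 1.201 / 35.80 = 0.03354 hr⁻¹
t½ = ln 2 / k = ln 2 / 0.03354 ≈ 20.7 hours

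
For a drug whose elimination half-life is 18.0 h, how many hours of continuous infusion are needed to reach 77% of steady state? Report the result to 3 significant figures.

k = ln 2 / 18.0 = 0.03851 h⁻¹
f = 1 − e^(−kt)  ⇒  t = −ln(1 − f) / k
t = −ln(1 − 0.77) / 0.03851 = 1.470 / 0.03851 ≈ 38.2 hours

38.2 hours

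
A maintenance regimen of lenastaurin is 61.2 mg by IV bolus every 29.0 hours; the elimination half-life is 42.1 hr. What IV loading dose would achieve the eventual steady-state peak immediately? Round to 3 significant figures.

161 mg

k = ln 2 / 42.1 = 0.01646 hr⁻¹
Accumulation ratio R = 1 / (1 − e^(−kτ)) = 1 / (1 − e^(−0.01646×29.0)) = 1 / (1 − 0.6204) = 2.634
Loading dose = maintenance dose × R = 61.2 × 2.634 ≈ 161 mg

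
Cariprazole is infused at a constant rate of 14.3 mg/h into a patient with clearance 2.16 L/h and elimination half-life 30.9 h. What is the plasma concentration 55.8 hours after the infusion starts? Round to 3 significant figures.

4.73 mg/L

Css = rate / CL = 14.3 / 2.16 = 6.620 mg/L
k = ln 2 / 30.9 = 0.02243 h⁻¹
C(t) = Css (1 − e^(−kt)) = 6.620 × (1 − e^(−1.252)) = 6.620 × 0.7140 ≈ 4.73 mg/L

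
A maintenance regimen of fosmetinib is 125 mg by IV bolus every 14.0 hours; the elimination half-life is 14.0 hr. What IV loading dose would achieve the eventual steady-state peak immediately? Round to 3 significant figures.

250 mg

k = ln 2 / 14.0 = 0.04951 hr⁻¹
Accumulation ratio R = 1 / (1 − e^(−kτ)) = 1 / (1 − e^(−0.04951×14.0)) = 1 / (1 − 0.5000) = 2.000
Loading dose = maintenance dose × R = 125 × 2.000 ≈ 250 mg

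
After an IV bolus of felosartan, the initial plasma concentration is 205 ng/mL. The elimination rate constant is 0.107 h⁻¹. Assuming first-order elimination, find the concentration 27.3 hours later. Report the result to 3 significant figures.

C(t) = C₀ e^(−kt) = 205 × e^(−0.1070 × 27.3) = 205 × e^(−2.921) = 205 × 0.05387 ≈ 11.0 ng/mL

11.0 ng/mL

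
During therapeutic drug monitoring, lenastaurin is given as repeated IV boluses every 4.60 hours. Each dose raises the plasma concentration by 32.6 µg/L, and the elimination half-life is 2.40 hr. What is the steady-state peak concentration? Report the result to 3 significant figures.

44.3 µg/L

k = ln 2 / 2.40 = 0.2888 hr⁻¹
Fraction remaining after one interval: e^(−kτ) = e^(−0.2888 × 4.60) = 0.2649
R = 1 / (1 − 0.2649) = 1.360
Css,max = 32.6 × 1.360 ≈ 44.3 µg/L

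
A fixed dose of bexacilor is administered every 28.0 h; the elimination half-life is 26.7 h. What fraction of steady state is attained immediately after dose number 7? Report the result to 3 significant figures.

k = ln 2 / 26.7 = 0.02596 h⁻¹
f_n = 1 − e^(−nkτ) = 1 − e^(−7 × 0.02596 × 28.0) = 1 − e^(−5.088) = 1 − 0.006169 ≈ 0.994

0.994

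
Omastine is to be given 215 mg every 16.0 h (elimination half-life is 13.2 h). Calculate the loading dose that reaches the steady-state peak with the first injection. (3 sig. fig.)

k = ln 2 / 13.2 = 0.05251 h⁻¹
Accumulation ratio R = 1 / (1 − e^(−kτ)) = 1 / (1 − e^(−0.05251×16.0)) = 1 / (1 − 0.4316) = 1.759
Loading dose = maintenance dose × R = 215 × 1.759 ≈ 378 mg

378 mg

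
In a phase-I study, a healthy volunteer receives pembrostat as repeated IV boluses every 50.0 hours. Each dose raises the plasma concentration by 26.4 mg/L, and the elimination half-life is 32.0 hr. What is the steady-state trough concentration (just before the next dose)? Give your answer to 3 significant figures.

13.5 mg/L

k = ln 2 / 32.0 = 0.02166 hr⁻¹
Fraction remaining after one interval: e^(−kτ) = e^(−0.02166 × 50.0) = 0.3386
R = 1 / (1 − 0.3386) = 1.512
Css,max = 26.4 × 1.512 = 39.91 mg/L
Css,min = Css,max × e^(−kτ) = 39.91 × 0.3386 ≈ 13.5 mg/L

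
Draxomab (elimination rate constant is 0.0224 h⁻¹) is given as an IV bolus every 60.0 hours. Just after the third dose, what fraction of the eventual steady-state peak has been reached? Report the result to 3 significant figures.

0.982

f_n = 1 − e^(−nkτ) = 1 − e^(−3 × 0.02240 × 60.0) = 1 − e^(−4.032) = 1 − 0.01774 ≈ 0.982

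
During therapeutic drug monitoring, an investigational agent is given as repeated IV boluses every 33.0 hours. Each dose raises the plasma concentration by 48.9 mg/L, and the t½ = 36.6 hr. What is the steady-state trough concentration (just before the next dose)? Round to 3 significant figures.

56.3 mg/L

k = ln 2 / 36.6 = 0.01894 hr⁻¹
Fraction remaining after one interval: e^(−kτ) = e^(−0.01894 × 33.0) = 0.5353
R = 1 / (1 − 0.5353) = 2.152
Css,max = 48.9 × 2.152 = 105.2 mg/L
Css,min = Css,max × e^(−kτ) = 105.2 × 0.5353 ≈ 56.3 mg/L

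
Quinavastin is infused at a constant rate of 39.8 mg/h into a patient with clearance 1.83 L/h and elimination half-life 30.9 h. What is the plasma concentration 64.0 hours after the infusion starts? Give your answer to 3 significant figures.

Css = rate / CL = 39.8 / 1.83 = 21.75 mg/L
k = ln 2 / 30.9 = 0.02243 h⁻¹
C(t) = Css (1 − e^(−kt)) = 21.75 × (1 − e^(−1.436)) = 21.75 × 0.7620 ≈ 16.6 mg/L

16.6 mg/L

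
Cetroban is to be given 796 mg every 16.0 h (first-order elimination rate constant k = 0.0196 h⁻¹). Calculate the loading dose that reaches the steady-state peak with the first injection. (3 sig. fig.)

2960 mg

Accumulation ratio R = 1 / (1 − e^(−kτ)) = 1 / (1 − e^(−0.01960×16.0)) = 1 / (1 − 0.7308) = 3.715
Loading dose = maintenance dose × R = 796 × 3.715 ≈ 2960 mg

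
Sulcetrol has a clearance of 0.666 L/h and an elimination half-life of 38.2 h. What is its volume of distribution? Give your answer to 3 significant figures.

36.7 L

k = ln 2 / t½ = ln 2 / 38.2 = 0.01815 h⁻¹
V = CL / k = 0.666 / 0.01815 ≈ 36.7 L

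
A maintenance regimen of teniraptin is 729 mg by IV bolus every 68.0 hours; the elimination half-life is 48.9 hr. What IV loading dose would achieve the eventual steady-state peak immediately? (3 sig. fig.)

1180 mg

k = ln 2 / 48.9 = 0.01417 hr⁻¹
Accumulation ratio R = 1 / (1 − e^(−kτ)) = 1 / (1 − e^(−0.01417×68.0)) = 1 / (1 − 0.3814) = 1.617
Loading dose = maintenance dose × R = 729 × 1.617 ≈ 1180 mg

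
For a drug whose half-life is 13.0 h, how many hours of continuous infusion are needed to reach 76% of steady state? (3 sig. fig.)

k = ln 2 / 13.0 = 0.05332 h⁻¹
f = 1 − e^(−kt)  ⇒  t = −ln(1 − f) / k
t = −ln(1 − 0.76) / 0.05332 = 1.427 / 0.05332 ≈ 26.8 hours

26.8 hours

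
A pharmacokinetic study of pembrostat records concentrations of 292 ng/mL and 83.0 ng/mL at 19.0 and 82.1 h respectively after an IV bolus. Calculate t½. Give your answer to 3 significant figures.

34.8 hours

k = ln(C₁/C₂) / (t₂ − t₁) = ln(292/83.0) / (82.1 − 19.0)
  = 1.258 / 63.10 = 0.01994 h⁻¹
t½ = ln 2 / k = ln 2 / 0.01994 ≈ 34.8 hours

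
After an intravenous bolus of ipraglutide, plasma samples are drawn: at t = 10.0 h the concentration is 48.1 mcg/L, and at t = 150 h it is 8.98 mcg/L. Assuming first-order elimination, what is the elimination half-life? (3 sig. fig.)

57.8 hours

k = ln(C₁/C₂) / (t₂ − t₁) = ln(48.1/8.98) / (150 − 10.0)
  = 1.678 / 140.0 = 0.01199 h⁻¹
t½ = ln 2 / k = ln 2 / 0.01199 ≈ 57.8 hours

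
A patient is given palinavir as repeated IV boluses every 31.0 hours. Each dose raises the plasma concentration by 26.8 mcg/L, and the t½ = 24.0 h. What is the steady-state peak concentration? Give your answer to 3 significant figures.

45.3 mcg/L

k = ln 2 / 24.0 = 0.02888 h⁻¹
Fraction remaining after one interval: e^(−kτ) = e^(−0.02888 × 31.0) = 0.4085
R = 1 / (1 − 0.4085) = 1.691
Css,max = 26.8 × 1.691 ≈ 45.3 mcg/L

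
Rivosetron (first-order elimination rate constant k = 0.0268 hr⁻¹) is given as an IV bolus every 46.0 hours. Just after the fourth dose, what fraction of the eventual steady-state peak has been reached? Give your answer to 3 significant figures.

f_n = 1 − e^(−nkτ) = 1 − e^(−4 × 0.02680 × 46.0) = 1 − e^(−4.931) = 1 − 0.007218 ≈ 0.993

0.993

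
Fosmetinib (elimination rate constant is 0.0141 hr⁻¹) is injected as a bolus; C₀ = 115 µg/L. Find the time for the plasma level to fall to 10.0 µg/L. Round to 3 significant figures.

C(t) = C₀ e^(−kt)  ⇒  t = ln(C₀/C) / k
t = ln(115/10.0) / 0.01410 = 2.442 / 0.01410 ≈ 173 hours

173 hours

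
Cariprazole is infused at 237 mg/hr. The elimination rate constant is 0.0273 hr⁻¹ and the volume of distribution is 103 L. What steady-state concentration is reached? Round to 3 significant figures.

CL = k · V = 0.0273 × 103 = 2.812 L/hr
Css = rate / CL = 237 / 2.812 ≈ 84.3 mg/L

84.3 mg/L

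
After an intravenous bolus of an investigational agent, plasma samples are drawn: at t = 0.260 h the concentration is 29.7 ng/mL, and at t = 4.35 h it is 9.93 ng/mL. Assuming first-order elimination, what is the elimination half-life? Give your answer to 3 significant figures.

k = ln(C₁/C₂) / (t₂ − t₁) = ln(29.7/9.93) / (4.35 − 0.260)
  = 1.096 / 4.090 = 0.2679 h⁻¹
t½ = ln 2 / k = ln 2 / 0.2679 ≈ 2.59 hours

2.59 hours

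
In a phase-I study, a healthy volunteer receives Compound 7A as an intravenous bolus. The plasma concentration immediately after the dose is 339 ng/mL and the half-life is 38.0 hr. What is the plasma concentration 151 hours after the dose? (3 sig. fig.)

21.6 ng/mL

k = ln 2 / 38.0 = 0.01824 hr⁻¹
151 hr is 3.974 half-lives, so C = 339 × (1/2)^3.974 = 339 × 0.06365 ≈ 21.6 ng/mL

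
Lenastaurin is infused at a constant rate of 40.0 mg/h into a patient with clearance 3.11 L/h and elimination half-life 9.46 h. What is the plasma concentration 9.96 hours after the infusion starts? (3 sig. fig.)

6.66 mg/L

Css = rate / CL = 40.0 / 3.11 = 12.86 mg/L
k = ln 2 / 9.46 = 0.07327 h⁻¹
C(t) = Css (1 − e^(−kt)) = 12.86 × (1 − e^(−0.7298)) = 12.86 × 0.5180 ≈ 6.66 mg/L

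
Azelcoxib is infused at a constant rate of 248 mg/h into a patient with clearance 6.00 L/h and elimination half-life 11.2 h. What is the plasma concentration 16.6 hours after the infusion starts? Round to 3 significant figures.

Css = rate / CL = 248 / 6.00 = 41.33 mg/L
k = ln 2 / 11.2 = 0.06189 h⁻¹
C(t) = Css (1 − e^(−kt)) = 41.33 × (1 − e^(−1.027)) = 41.33 × 0.6420 ≈ 26.5 mg/L

26.5 mg/L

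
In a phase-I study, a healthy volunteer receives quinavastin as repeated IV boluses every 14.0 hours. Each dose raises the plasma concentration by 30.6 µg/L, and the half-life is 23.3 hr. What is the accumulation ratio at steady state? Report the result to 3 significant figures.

2.94

k = ln 2 / 23.3 = 0.02975 hr⁻¹
Fraction remaining after one interval: e^(−kτ) = e^(−0.02975 × 14.0) = 0.6594
R = 1 / (1 − 0.6594) = 1 / 0.3406 ≈ 2.94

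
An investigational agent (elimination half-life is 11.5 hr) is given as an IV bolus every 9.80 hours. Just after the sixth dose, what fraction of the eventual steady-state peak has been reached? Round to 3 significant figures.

0.971

k = ln 2 / 11.5 = 0.06027 hr⁻¹
f_n = 1 − e^(−nkτ) = 1 − e^(−6 × 0.06027 × 9.80) = 1 − e^(−3.544) = 1 − 0.02889 ≈ 0.971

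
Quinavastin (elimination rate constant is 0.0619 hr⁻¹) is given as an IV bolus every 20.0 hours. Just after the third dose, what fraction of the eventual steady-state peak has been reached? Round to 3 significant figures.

0.976

f_n = 1 − e^(−nkτ) = 1 − e^(−3 × 0.06190 × 20.0) = 1 − e^(−3.714) = 1 − 0.02438 ≈ 0.976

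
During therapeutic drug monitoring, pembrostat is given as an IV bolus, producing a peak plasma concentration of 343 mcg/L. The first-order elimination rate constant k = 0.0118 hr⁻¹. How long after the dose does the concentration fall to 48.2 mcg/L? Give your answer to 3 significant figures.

C(t) = C₀ e^(−kt)  ⇒  t = ln(C₀/C) / k
t = ln(343/48.2) / 0.01180 = 1.962 / 0.01180 ≈ 166 hours

166 hours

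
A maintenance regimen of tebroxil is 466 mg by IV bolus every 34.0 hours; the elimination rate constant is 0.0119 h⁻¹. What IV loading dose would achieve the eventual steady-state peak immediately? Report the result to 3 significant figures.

Accumulation ratio R = 1 / (1 − e^(−kτ)) = 1 / (1 − e^(−0.01190×34.0)) = 1 / (1 − 0.6672) = 3.005
Loading dose = maintenance dose × R = 466 × 3.005 ≈ 1400 mg

1400 mg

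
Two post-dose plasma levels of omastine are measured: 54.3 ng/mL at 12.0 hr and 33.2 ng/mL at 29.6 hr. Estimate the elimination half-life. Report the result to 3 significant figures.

k = ln(C₁/C₂) / (t₂ − t₁) = ln(54.3/33.2) / (29.6 − 12.0)
  = 0.4920 / 17.60 = 0.02795 hr⁻¹
t½ = ln 2 / k = ln 2 / 0.02795 ≈ 24.8 hours

24.8 hours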